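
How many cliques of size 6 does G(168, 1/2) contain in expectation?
E[# K_6] = C(168, 6) · (1/2)^C(6, 2) = 28530983404 / 2^15 = 7132745851/8192 ≈ 870696.515015

For each 6-subset S of vertices (there are C(168, 6) = 28530983404 such S), let X_S = 1 if S induces a K_6 (all C(6, 2) = 15 edges present). Then P(X_S = 1) = (1/2)^15 = 1/32768. By linearity of expectation, E[# K_6] = C(168, 6) · (1/2)^15 = 28530983404 / 32768 = 7132745851/8192 ≈ 870696.515015.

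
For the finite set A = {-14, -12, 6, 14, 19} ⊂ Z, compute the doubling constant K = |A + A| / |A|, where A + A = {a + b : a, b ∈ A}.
K = |A + A| / |A| = 15/5 = 3

Enumerate A + A = {a + b : a, b ∈ A}. With |A| = 5, there are |A|^2 = 25 ordered sum pairs; collecting distinct values, A + A = {-28, -26, -24, -8, -6, 0, 2, 5, 7, 12, 20, 25, 28, 33, 38}, so |A + A| = 15. Thus K = 15/5 = 3. For comparison, the minimum possible |A + A| over all 5-element sets is 2·5 − 1 = 9 (so min K = 9/5), attained only by arithmetic progressions.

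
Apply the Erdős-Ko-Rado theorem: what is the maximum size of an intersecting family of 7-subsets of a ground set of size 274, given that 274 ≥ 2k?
max |F| = C(273, 6) = 544025408472

Erdős-Ko-Rado (1961): when n ≥ 2k, max |F| = C(n−1, k−1). The bound is attained by the star {A : i ∈ A} for any fixed i ∈ [n]. Here C(274−1, 7−1) = C(273, 6) = 544025408472.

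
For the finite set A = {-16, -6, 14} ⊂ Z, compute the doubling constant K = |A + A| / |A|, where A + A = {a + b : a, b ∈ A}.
K = |A + A| / |A| = 6/3 = 2

Enumerate A + A = {a + b : a, b ∈ A}. With |A| = 3, there are |A|^2 = 9 ordered sum pairs; collecting distinct values, A + A = {-32, -22, -12, -2, 8, 28}, so |A + A| = 6. Thus K = 6/3 = 2. For comparison, the minimum possible |A + A| over all 3-element sets is 2·3 − 1 = 5 (so min K = 5/3), attained only by arithmetic progressions.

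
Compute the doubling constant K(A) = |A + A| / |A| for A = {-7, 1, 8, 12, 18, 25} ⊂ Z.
K = |A + A| / |A| = 20/6 = 10/3

Enumerate A + A = {a + b : a, b ∈ A}. With |A| = 6, there are |A|^2 = 36 ordered sum pairs; collecting distinct values, A + A = {-14, -6, 1, 2, 5, 9, 11, 13, 16, 18, 19, 20, 24, 26, 30, 33, 36, 37, 43, 50}, so |A + A| = 20. Thus K = 20/6 = 10/3. For comparison, the minimum possible |A + A| over all 6-element sets is 2·6 − 1 = 11 (so min K = 11/6), attained only by arithmetic progressions.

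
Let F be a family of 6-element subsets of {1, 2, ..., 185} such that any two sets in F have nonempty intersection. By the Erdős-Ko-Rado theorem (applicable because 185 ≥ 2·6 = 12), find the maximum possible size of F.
max |F| = C(184, 5) = 1663834536

Erdős-Ko-Rado (1961): when n ≥ 2k, max |F| = C(n−1, k−1). The bound is attained by the star {A : i ∈ A} for any fixed i ∈ [n]. Here C(185−1, 6−1) = C(184, 5) = 1663834536.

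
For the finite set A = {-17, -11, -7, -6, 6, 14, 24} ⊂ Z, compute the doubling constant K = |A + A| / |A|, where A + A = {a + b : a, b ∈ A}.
K = |A + A| / |A| = 27/7

Enumerate A + A = {a + b : a, b ∈ A}. With |A| = 7, there are |A|^2 = 49 ordered sum pairs; collecting distinct values, A + A = {-34, -28, -24, -23, -22, -18, -17, -14, -13, -12, -11, -5, -3, -1, 0, 3, 7, 8, 12, 13, 17, 18, 20, 28, 30, 38, 48}, so |A + A| = 27. Thus K = 27/7. For comparison, the minimum possible |A + A| over all 7-element sets is 2·7 − 1 = 13 (so min K = 13/7), attained only by arithmetic progressions.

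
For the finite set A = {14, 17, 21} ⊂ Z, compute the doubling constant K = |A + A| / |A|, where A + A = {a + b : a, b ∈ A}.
K = |A + A| / |A| = 6/3 = 2

Enumerate A + A = {a + b : a, b ∈ A}. With |A| = 3, there are |A|^2 = 9 ordered sum pairs; collecting distinct values, A + A = {28, 31, 34, 35, 38, 42}, so |A + A| = 6. Thus K = 6/3 = 2. For comparison, the minimum possible |A + A| over all 3-element sets is 2·3 − 1 = 5 (so min K = 5/3), attained only by arithmetic progressions.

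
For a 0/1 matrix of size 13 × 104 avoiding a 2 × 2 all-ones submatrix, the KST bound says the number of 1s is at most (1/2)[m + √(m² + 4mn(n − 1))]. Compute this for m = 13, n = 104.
z(13, 104; 2, 2) ≤ (1/2)[13 + √(13² + 4·13·104·103)] = (1/2)[13 + √557193] = 379.7268

Kővári–Sós–Turán: let r_1, ..., r_13 be the row sums and z = Σ r_i the total number of 1s. Each pair of columns can share at most one row with both entries 1 (else a 2×2 all-ones block appears), so Σ_i C(r_i, 2) ≤ C(104, 2) = 5356. By convexity Σ_i C(r_i, 2) ≥ 13·C(z/13, 2) = z(z − 13)/(2·13), giving z² − 13z − 13·104·103 ≤ 0 and hence z ≤ (1/2)[13 + √(169 + 4·139256)] = (1/2)[13 + √557193] ≈ (1/2)(13 + 746.4536) = 379.7268.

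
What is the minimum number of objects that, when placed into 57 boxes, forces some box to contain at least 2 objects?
n = (2 − 1)·57 + 1 = 58

By the generalised pigeonhole principle, to guarantee some box contains ≥ r objects we need more than (r − 1) · k objects total. Threshold: n = (r − 1) · k + 1. With r = 2 and k = 57: n = 1 · 57 + 1 = 57 + 1 = 58. For n = 57 = 1 · 57, we can put exactly 1 objects in every box, avoiding 2 in any single one — so 58 is tight.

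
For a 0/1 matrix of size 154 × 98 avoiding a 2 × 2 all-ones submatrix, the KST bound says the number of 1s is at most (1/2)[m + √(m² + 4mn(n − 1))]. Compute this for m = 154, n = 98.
z(154, 98; 2, 2) ≤ (1/2)[154 + √(154² + 4·154·98·97)] = (1/2)[154 + √5879412] = 1289.3749

Kővári–Sós–Turán: let r_1, ..., r_154 be the row sums and z = Σ r_i the total number of 1s. Each pair of columns can share at most one row with both entries 1 (else a 2×2 all-ones block appears), so Σ_i C(r_i, 2) ≤ C(98, 2) = 4753. By convexity Σ_i C(r_i, 2) ≥ 154·C(z/154, 2) = z(z − 154)/(2·154), giving z² − 154z − 154·98·97 ≤ 0 and hence z ≤ (1/2)[154 + √(23716 + 4·1463924)] = (1/2)[154 + √5879412] ≈ (1/2)(154 + 2424.7499) = 1289.3749.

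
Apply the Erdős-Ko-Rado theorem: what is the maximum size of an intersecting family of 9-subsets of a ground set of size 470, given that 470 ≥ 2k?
max |F| = C(469, 8) = 54675765177675642

Erdős-Ko-Rado (1961): when n ≥ 2k, max |F| = C(n−1, k−1). The bound is attained by the star {A : i ∈ A} for any fixed i ∈ [n]. Here C(470−1, 9−1) = C(469, 8) = 54675765177675642.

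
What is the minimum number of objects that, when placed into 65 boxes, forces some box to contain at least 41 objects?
n = (41 − 1)·65 + 1 = 2601

By the generalised pigeonhole principle, to guarantee some box contains ≥ r objects we need more than (r − 1) · k objects total. Threshold: n = (r − 1) · k + 1. With r = 41 and k = 65: n = 40 · 65 + 1 = 2600 + 1 = 2601. For n = 2600 = 40 · 65, we can put exactly 40 objects in every box, avoiding 41 in any single one — so 2601 is tight.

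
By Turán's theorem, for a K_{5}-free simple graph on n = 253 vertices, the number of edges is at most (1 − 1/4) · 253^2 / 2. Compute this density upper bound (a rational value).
Turán density bound = (3/4) · 253^2/2 = 192027/8 ≈ 24003.375

Turán's theorem: ex(n, K_{r+1}) is achieved by the complete r-partite Turán graph T(n, r) with parts as balanced as possible, and is at most (1 − 1/r) · n^2/2. For r = 4, n = 253: the density bound is (3/4) · 64009/2 = 192027/8 ≈ 24003.375. The integer-valued extremum is e(T(253, 4)) = 24003, which is strictly less than the density bound 192027/8 since 4 ∤ 253 (the parts of T(253, 4) cannot all be equal).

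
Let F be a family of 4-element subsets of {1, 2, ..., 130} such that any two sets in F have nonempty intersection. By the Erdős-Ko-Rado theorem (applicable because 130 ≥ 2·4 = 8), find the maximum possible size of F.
max |F| = C(129, 3) = 349504

The Erdős-Ko-Rado theorem states: for n ≥ 2k, an intersecting family of k-subsets of an n-element set has size at most C(n − 1, k − 1), with equality for 'star' families {A ⊆ [n] : |A| = k, i ∈ A} (fix an element i). For n = 130, k = 4: C(129, 3) = 349504.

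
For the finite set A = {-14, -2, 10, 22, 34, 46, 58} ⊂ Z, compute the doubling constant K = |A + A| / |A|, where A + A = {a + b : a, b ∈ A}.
K = |A + A| / |A| = 13/7

Enumerate A + A = {a + b : a, b ∈ A}. With |A| = 7, there are |A|^2 = 49 ordered sum pairs; collecting distinct values, A + A = {-28, -16, -4, 8, 20, 32, 44, 56, 68, 80, 92, 104, 116}, so |A + A| = 13. Thus K = 13/7. Here |A + A| = 2|A| − 1 = 13, the minimum possible — so K = 13/7 is minimal, which holds iff A is an arithmetic progression.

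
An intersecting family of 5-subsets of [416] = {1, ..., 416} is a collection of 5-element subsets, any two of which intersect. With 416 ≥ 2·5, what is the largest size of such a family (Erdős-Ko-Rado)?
max |F| = C(415, 4) = 1218104265

Erdős-Ko-Rado (1961): when n ≥ 2k, max |F| = C(n−1, k−1). The bound is attained by the star {A : i ∈ A} for any fixed i ∈ [n]. Here C(416−1, 5−1) = C(415, 4) = 1218104265.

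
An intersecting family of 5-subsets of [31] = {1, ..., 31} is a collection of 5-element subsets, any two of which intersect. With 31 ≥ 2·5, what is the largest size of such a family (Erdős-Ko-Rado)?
max |F| = C(30, 4) = 27405

The Erdős-Ko-Rado theorem states: for n ≥ 2k, an intersecting family of k-subsets of an n-element set has size at most C(n − 1, k − 1), with equality for 'star' families {A ⊆ [n] : |A| = k, i ∈ A} (fix an element i). For n = 31, k = 5: C(30, 4) = 27405.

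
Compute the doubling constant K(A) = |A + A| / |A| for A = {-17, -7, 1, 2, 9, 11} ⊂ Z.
K = |A + A| / |A| = 18/6 = 3

Enumerate A + A = {a + b : a, b ∈ A}. With |A| = 6, there are |A|^2 = 36 ordered sum pairs; collecting distinct values, A + A = {-34, -24, -16, -15, -14, -8, -6, -5, 2, 3, 4, 10, 11, 12, 13, 18, 20, 22}, so |A + A| = 18. Thus K = 18/6 = 3. For comparison, the minimum possible |A + A| over all 6-element sets is 2·6 − 1 = 11 (so min K = 11/6), attained only by arithmetic progressions.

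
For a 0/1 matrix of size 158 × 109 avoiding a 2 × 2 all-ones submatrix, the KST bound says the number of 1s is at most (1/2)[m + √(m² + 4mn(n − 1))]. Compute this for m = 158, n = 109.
z(158, 109; 2, 2) ≤ (1/2)[158 + √(158² + 4·158·109·108)] = (1/2)[158 + √7464868] = 1445.0955

Kővári–Sós–Turán: let r_1, ..., r_158 be the row sums and z = Σ r_i the total number of 1s. Each pair of columns can share at most one row with both entries 1 (else a 2×2 all-ones block appears), so Σ_i C(r_i, 2) ≤ C(109, 2) = 5886. By convexity Σ_i C(r_i, 2) ≥ 158·C(z/158, 2) = z(z − 158)/(2·158), giving z² − 158z − 158·109·108 ≤ 0 and hence z ≤ (1/2)[158 + √(24964 + 4·1859976)] = (1/2)[158 + √7464868] ≈ (1/2)(158 + 2732.1911) = 1445.0955.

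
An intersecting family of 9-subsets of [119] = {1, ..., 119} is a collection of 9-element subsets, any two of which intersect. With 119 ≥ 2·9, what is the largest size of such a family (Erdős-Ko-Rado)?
max |F| = C(118, 8) = 731522134278

The Erdős-Ko-Rado theorem states: for n ≥ 2k, an intersecting family of k-subsets of an n-element set has size at most C(n − 1, k − 1), with equality for 'star' families {A ⊆ [n] : |A| = k, i ∈ A} (fix an element i). For n = 119, k = 9: C(118, 8) = 731522134278.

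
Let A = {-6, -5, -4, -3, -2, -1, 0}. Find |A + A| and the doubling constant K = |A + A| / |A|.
K = |A + A| / |A| = 13/7

Enumerate A + A = {a + b : a, b ∈ A}. With |A| = 7, there are |A|^2 = 49 ordered sum pairs; collecting distinct values, A + A = {-12, -11, -10, -9, -8, -7, -6, -5, -4, -3, -2, -1, 0}, so |A + A| = 13. Thus K = 13/7. Here |A + A| = 2|A| − 1 = 13, the minimum possible — so K = 13/7 is minimal, which holds iff A is an arithmetic progression.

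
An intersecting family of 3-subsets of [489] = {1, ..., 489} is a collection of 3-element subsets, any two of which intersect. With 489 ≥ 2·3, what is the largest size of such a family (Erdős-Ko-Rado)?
max |F| = C(488, 2) = 118828

The Erdős-Ko-Rado theorem states: for n ≥ 2k, an intersecting family of k-subsets of an n-element set has size at most C(n − 1, k − 1), with equality for 'star' families {A ⊆ [n] : |A| = k, i ∈ A} (fix an element i). For n = 489, k = 3: C(488, 2) = 118828.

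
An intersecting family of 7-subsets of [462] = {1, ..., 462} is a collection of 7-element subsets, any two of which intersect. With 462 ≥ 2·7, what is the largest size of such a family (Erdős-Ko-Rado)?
max |F| = C(461, 6) = 12902844605652

The Erdős-Ko-Rado theorem states: for n ≥ 2k, an intersecting family of k-subsets of an n-element set has size at most C(n − 1, k − 1), with equality for 'star' families {A ⊆ [n] : |A| = k, i ∈ A} (fix an element i). For n = 462, k = 7: C(461, 6) = 12902844605652.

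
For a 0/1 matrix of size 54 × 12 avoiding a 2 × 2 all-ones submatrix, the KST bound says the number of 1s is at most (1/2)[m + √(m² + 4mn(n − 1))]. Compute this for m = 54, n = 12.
z(54, 12; 2, 2) ≤ (1/2)[54 + √(54² + 4·54·12·11)] = (1/2)[54 + √31428] = 115.6397

Kővári–Sós–Turán: let r_1, ..., r_54 be the row sums and z = Σ r_i the total number of 1s. Each pair of columns can share at most one row with both entries 1 (else a 2×2 all-ones block appears), so Σ_i C(r_i, 2) ≤ C(12, 2) = 66. By convexity Σ_i C(r_i, 2) ≥ 54·C(z/54, 2) = z(z − 54)/(2·54), giving z² − 54z − 54·12·11 ≤ 0 and hence z ≤ (1/2)[54 + √(2916 + 4·7128)] = (1/2)[54 + √31428] ≈ (1/2)(54 + 177.2794) = 115.6397.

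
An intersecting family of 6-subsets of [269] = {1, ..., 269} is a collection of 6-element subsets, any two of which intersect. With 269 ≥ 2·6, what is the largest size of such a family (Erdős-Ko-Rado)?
max |F| = C(268, 5) = 11096761368

The Erdős-Ko-Rado theorem states: for n ≥ 2k, an intersecting family of k-subsets of an n-element set has size at most C(n − 1, k − 1), with equality for 'star' families {A ⊆ [n] : |A| = k, i ∈ A} (fix an element i). For n = 269, k = 6: C(268, 5) = 11096761368.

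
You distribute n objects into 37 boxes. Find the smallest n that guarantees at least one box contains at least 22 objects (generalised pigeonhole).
n = (22 − 1)·37 + 1 = 778

By the generalised pigeonhole principle, to guarantee some box contains ≥ r objects we need more than (r − 1) · k objects total. Threshold: n = (r − 1) · k + 1. With r = 22 and k = 37: n = 21 · 37 + 1 = 777 + 1 = 778. For n = 777 = 21 · 37, we can put exactly 21 objects in every box, avoiding 22 in any single one — so 778 is tight.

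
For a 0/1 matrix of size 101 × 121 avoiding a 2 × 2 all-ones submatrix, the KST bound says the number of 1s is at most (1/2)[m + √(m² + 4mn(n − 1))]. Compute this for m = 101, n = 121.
z(101, 121; 2, 2) ≤ (1/2)[101 + √(101² + 4·101·121·120)] = (1/2)[101 + √5876281] = 1262.5521

Kővári–Sós–Turán: let r_1, ..., r_101 be the row sums and z = Σ r_i the total number of 1s. Each pair of columns can share at most one row with both entries 1 (else a 2×2 all-ones block appears), so Σ_i C(r_i, 2) ≤ C(121, 2) = 7260. By convexity Σ_i C(r_i, 2) ≥ 101·C(z/101, 2) = z(z − 101)/(2·101), giving z² − 101z − 101·121·120 ≤ 0 and hence z ≤ (1/2)[101 + √(10201 + 4·1466520)] = (1/2)[101 + √5876281] ≈ (1/2)(101 + 2424.1042) = 1262.5521.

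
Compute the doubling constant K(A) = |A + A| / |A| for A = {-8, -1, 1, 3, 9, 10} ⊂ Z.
K = |A + A| / |A| = 19/6

Enumerate A + A = {a + b : a, b ∈ A}. With |A| = 6, there are |A|^2 = 36 ordered sum pairs; collecting distinct values, A + A = {-16, -9, -7, -5, -2, 0, 1, 2, 4, 6, 8, 9, 10, 11, 12, 13, 18, 19, 20}, so |A + A| = 19. Thus K = 19/6. For comparison, the minimum possible |A + A| over all 6-element sets is 2·6 − 1 = 11 (so min K = 11/6), attained only by arithmetic progressions.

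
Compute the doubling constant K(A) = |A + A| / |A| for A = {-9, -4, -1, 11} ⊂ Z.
K = |A + A| / |A| = 10/4 = 5/2

Enumerate A + A = {a + b : a, b ∈ A}. With |A| = 4, there are |A|^2 = 16 ordered sum pairs; collecting distinct values, A + A = {-18, -13, -10, -8, -5, -2, 2, 7, 10, 22}, so |A + A| = 10. Thus K = 10/4 = 5/2. For comparison, the minimum possible |A + A| over all 4-element sets is 2·4 − 1 = 7 (so min K = 7/4), attained only by arithmetic progressions.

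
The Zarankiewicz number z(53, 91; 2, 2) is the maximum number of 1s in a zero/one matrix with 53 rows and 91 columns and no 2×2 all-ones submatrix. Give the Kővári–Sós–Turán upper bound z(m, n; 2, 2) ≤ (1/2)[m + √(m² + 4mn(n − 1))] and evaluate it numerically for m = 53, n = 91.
z(53, 91; 2, 2) ≤ (1/2)[53 + √(53² + 4·53·91·90)] = (1/2)[53 + √1739089] = 685.8726

Kővári–Sós–Turán: let r_1, ..., r_53 be the row sums and z = Σ r_i the total number of 1s. Each pair of columns can share at most one row with both entries 1 (else a 2×2 all-ones block appears), so Σ_i C(r_i, 2) ≤ C(91, 2) = 4095. By convexity Σ_i C(r_i, 2) ≥ 53·C(z/53, 2) = z(z − 53)/(2·53), giving z² − 53z − 53·91·90 ≤ 0 and hence z ≤ (1/2)[53 + √(2809 + 4·434070)] = (1/2)[53 + √1739089] ≈ (1/2)(53 + 1318.7452) = 685.8726.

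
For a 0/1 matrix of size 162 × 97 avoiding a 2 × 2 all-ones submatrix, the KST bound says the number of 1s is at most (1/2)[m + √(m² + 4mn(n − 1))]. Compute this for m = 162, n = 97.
z(162, 97; 2, 2) ≤ (1/2)[162 + √(162² + 4·162·97·96)] = (1/2)[162 + √6060420] = 1311.896

Kővári–Sós–Turán: let r_1, ..., r_162 be the row sums and z = Σ r_i the total number of 1s. Each pair of columns can share at most one row with both entries 1 (else a 2×2 all-ones block appears), so Σ_i C(r_i, 2) ≤ C(97, 2) = 4656. By convexity Σ_i C(r_i, 2) ≥ 162·C(z/162, 2) = z(z − 162)/(2·162), giving z² − 162z − 162·97·96 ≤ 0 and hence z ≤ (1/2)[162 + √(26244 + 4·1508544)] = (1/2)[162 + √6060420] ≈ (1/2)(162 + 2461.792) = 1311.896.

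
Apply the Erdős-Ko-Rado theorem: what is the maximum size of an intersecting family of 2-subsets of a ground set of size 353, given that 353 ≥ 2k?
max |F| = C(352, 1) = 352

The Erdős-Ko-Rado theorem states: for n ≥ 2k, an intersecting family of k-subsets of an n-element set has size at most C(n − 1, k − 1), with equality for 'star' families {A ⊆ [n] : |A| = k, i ∈ A} (fix an element i). For n = 353, k = 2: C(352, 1) = 352.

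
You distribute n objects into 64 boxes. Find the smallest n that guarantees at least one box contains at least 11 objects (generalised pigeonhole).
n = (11 − 1)·64 + 1 = 641

By the generalised pigeonhole principle, to guarantee some box contains ≥ r objects we need more than (r − 1) · k objects total. Threshold: n = (r − 1) · k + 1. With r = 11 and k = 64: n = 10 · 64 + 1 = 640 + 1 = 641. For n = 640 = 10 · 64, we can put exactly 10 objects in every box, avoiding 11 in any single one — so 641 is tight.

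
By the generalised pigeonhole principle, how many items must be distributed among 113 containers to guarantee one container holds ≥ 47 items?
n = (47 − 1)·113 + 1 = 5199

By the generalised pigeonhole principle, to guarantee some box contains ≥ r objects we need more than (r − 1) · k objects total. Threshold: n = (r − 1) · k + 1. With r = 47 and k = 113: n = 46 · 113 + 1 = 5198 + 1 = 5199. For n = 5198 = 46 · 113, we can put exactly 46 objects in every box, avoiding 47 in any single one — so 5199 is tight.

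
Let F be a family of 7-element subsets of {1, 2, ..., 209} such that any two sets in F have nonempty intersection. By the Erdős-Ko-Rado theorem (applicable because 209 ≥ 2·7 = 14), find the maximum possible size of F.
max |F| = C(208, 6) = 104579959848

Erdős-Ko-Rado (1961): when n ≥ 2k, max |F| = C(n−1, k−1). The bound is attained by the star {A : i ∈ A} for any fixed i ∈ [n]. Here C(209−1, 7−1) = C(208, 6) = 104579959848.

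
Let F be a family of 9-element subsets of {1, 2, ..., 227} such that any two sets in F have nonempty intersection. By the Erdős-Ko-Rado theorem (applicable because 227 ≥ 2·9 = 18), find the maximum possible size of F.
max |F| = C(226, 8) = 148913941562100

Erdős-Ko-Rado (1961): when n ≥ 2k, max |F| = C(n−1, k−1). The bound is attained by the star {A : i ∈ A} for any fixed i ∈ [n]. Here C(227−1, 9−1) = C(226, 8) = 148913941562100.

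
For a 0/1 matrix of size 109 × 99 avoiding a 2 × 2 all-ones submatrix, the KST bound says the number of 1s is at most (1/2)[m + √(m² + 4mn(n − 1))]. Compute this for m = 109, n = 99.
z(109, 99; 2, 2) ≤ (1/2)[109 + √(109² + 4·109·99·98)] = (1/2)[109 + √4241953] = 1084.3001

Kővári–Sós–Turán: let r_1, ..., r_109 be the row sums and z = Σ r_i the total number of 1s. Each pair of columns can share at most one row with both entries 1 (else a 2×2 all-ones block appears), so Σ_i C(r_i, 2) ≤ C(99, 2) = 4851. By convexity Σ_i C(r_i, 2) ≥ 109·C(z/109, 2) = z(z − 109)/(2·109), giving z² − 109z − 109·99·98 ≤ 0 and hence z ≤ (1/2)[109 + √(11881 + 4·1057518)] = (1/2)[109 + √4241953] ≈ (1/2)(109 + 2059.6002) = 1084.3001.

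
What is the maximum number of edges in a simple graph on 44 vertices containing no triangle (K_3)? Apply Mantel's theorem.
ex(44, K_3) = ⌊44^2/4⌋ = 484

Mantel (1907): a triangle-free graph on n vertices has at most ⌊n^2/4⌋ edges, with equality for the complete bipartite graph K_{⌊n/2⌋, ⌈n/2⌉}. For n = 44: ⌊44^2/4⌋ = ⌊1936/4⌋ = 484. The extremal graph is K_{22, 22}, which has 22·22 = 484 edges.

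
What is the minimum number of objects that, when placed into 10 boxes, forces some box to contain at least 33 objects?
n = (33 − 1)·10 + 1 = 321

By the generalised pigeonhole principle, to guarantee some box contains ≥ r objects we need more than (r − 1) · k objects total. Threshold: n = (r − 1) · k + 1. With r = 33 and k = 10: n = 32 · 10 + 1 = 320 + 1 = 321. For n = 320 = 32 · 10, we can put exactly 32 objects in every box, avoiding 33 in any single one — so 321 is tight.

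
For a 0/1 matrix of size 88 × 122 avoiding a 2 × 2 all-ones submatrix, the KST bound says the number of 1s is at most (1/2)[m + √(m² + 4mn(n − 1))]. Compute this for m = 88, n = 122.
z(88, 122; 2, 2) ≤ (1/2)[88 + √(88² + 4·88·122·121)] = (1/2)[88 + √5203968] = 1184.6104

Kővári–Sós–Turán: let r_1, ..., r_88 be the row sums and z = Σ r_i the total number of 1s. Each pair of columns can share at most one row with both entries 1 (else a 2×2 all-ones block appears), so Σ_i C(r_i, 2) ≤ C(122, 2) = 7381. By convexity Σ_i C(r_i, 2) ≥ 88·C(z/88, 2) = z(z − 88)/(2·88), giving z² − 88z − 88·122·121 ≤ 0 and hence z ≤ (1/2)[88 + √(7744 + 4·1299056)] = (1/2)[88 + √5203968] ≈ (1/2)(88 + 2281.2207) = 1184.6104.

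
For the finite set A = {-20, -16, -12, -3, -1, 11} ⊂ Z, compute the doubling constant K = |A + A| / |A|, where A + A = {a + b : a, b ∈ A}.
K = |A + A| / |A| = 20/6 = 10/3

Enumerate A + A = {a + b : a, b ∈ A}. With |A| = 6, there are |A|^2 = 36 ordered sum pairs; collecting distinct values, A + A = {-40, -36, -32, -28, -24, -23, -21, -19, -17, -15, -13, -9, -6, -5, -4, -2, -1, 8, 10, 22}, so |A + A| = 20. Thus K = 20/6 = 10/3. For comparison, the minimum possible |A + A| over all 6-element sets is 2·6 − 1 = 11 (so min K = 11/6), attained only by arithmetic progressions.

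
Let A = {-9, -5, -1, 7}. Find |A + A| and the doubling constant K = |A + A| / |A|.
K = |A + A| / |A| = 8/4 = 2

Enumerate A + A = {a + b : a, b ∈ A}. With |A| = 4, there are |A|^2 = 16 ordered sum pairs; collecting distinct values, A + A = {-18, -14, -10, -6, -2, 2, 6, 14}, so |A + A| = 8. Thus K = 8/4 = 2. For comparison, the minimum possible |A + A| over all 4-element sets is 2·4 − 1 = 7 (so min K = 7/4), attained only by arithmetic progressions.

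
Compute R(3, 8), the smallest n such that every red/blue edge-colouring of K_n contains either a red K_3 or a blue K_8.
R(3, 8) = 28

Lower bound: an explicit 2-colouring of K_{27} (typically a Paley-type or other structured construction) avoids a red K_3 and a blue K_8, showing R(3, 8) > 27.
Upper bound: the simple Erdős–Szekeres recurrence only gives R(3, 8) ≤ 31; the tight bound R(3, 8) ≤ 28 requires a sharper case analysis (or computer search) of 2-colourings of K_{28}.
Hence R(3, 8) = 28.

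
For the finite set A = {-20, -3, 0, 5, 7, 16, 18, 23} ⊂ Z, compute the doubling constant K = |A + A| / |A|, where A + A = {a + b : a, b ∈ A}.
K = |A + A| / |A| = 34/8 = 17/4

Enumerate A + A = {a + b : a, b ∈ A}. With |A| = 8, there are |A|^2 = 64 ordered sum pairs; collecting distinct values, A + A = {-40, -23, -20, -15, -13, -6, -4, -3, -2, 0, 2, 3, 4, 5, 7, 10, 12, 13, 14, 15, 16, 18, 20, 21, 23, 25, 28, 30, 32, 34, 36, 39, 41, 46}, so |A + A| = 34. Thus K = 34/8 = 17/4. For comparison, the minimum possible |A + A| over all 8-element sets is 2·8 − 1 = 15 (so min K = 15/8), attained only by arithmetic progressions.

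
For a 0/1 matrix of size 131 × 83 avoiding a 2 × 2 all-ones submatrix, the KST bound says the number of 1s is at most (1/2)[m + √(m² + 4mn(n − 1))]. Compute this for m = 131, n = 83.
z(131, 83; 2, 2) ≤ (1/2)[131 + √(131² + 4·131·83·82)] = (1/2)[131 + √3583505] = 1012.0074

Kővári–Sós–Turán: let r_1, ..., r_131 be the row sums and z = Σ r_i the total number of 1s. Each pair of columns can share at most one row with both entries 1 (else a 2×2 all-ones block appears), so Σ_i C(r_i, 2) ≤ C(83, 2) = 3403. By convexity Σ_i C(r_i, 2) ≥ 131·C(z/131, 2) = z(z − 131)/(2·131), giving z² − 131z − 131·83·82 ≤ 0 and hence z ≤ (1/2)[131 + √(17161 + 4·891586)] = (1/2)[131 + √3583505] ≈ (1/2)(131 + 1893.0148) = 1012.0074.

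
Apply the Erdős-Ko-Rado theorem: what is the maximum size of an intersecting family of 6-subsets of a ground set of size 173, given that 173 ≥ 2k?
max |F| = C(172, 5) = 1183009464

The Erdős-Ko-Rado theorem states: for n ≥ 2k, an intersecting family of k-subsets of an n-element set has size at most C(n − 1, k − 1), with equality for 'star' families {A ⊆ [n] : |A| = k, i ∈ A} (fix an element i). For n = 173, k = 6: C(172, 5) = 1183009464.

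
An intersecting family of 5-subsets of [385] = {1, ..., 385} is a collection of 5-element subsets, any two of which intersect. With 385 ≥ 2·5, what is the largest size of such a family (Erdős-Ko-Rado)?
max |F| = C(384, 4) = 891881376

Erdős-Ko-Rado (1961): when n ≥ 2k, max |F| = C(n−1, k−1). The bound is attained by the star {A : i ∈ A} for any fixed i ∈ [n]. Here C(385−1, 5−1) = C(384, 4) = 891881376.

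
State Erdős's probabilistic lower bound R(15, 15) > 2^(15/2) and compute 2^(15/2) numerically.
2^(15/2) = 181.0193; so R(15, 15) > 181.0193

Colour each edge of K_n uniformly at random with red/blue. The expected number of monochromatic K_15 is C(n, 15) · 2 · 2^(−C(15,2)). If C(n, 15) · 2^(1 − C(15,2)) < 1, then with positive probability no monochromatic K_15 exists, so R(15, 15) > n. The standard estimate C(n, 15) ≤ n^15/15! shows this inequality holds whenever n ≤ 2^(15/2) (since 15! · 2^(C(15,2) − 1) > 2^(15^2/2) ≥ n^15). Hence R(15, 15) > 2^(15/2) = 181.0193.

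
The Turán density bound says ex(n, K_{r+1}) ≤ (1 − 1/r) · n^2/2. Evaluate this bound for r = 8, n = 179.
Turán density bound = (7/8) · 179^2/2 = 224287/16 ≈ 14017.9375

Turán's theorem: ex(n, K_{r+1}) is achieved by the complete r-partite Turán graph T(n, r) with parts as balanced as possible, and is at most (1 − 1/r) · n^2/2. For r = 8, n = 179: the density bound is (7/8) · 32041/2 = 224287/16 ≈ 14017.9375. The integer-valued extremum is e(T(179, 8)) = 14017, which is strictly less than the density bound 224287/16 since 8 ∤ 179 (the parts of T(179, 8) cannot all be equal).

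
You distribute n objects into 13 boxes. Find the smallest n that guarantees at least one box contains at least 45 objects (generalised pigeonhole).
n = (45 − 1)·13 + 1 = 573

By the generalised pigeonhole principle, to guarantee some box contains ≥ r objects we need more than (r − 1) · k objects total. Threshold: n = (r − 1) · k + 1. With r = 45 and k = 13: n = 44 · 13 + 1 = 572 + 1 = 573. For n = 572 = 44 · 13, we can put exactly 44 objects in every box, avoiding 45 in any single one — so 573 is tight.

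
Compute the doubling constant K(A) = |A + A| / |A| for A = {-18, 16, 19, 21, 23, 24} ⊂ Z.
K = |A + A| / |A| = 19/6

Enumerate A + A = {a + b : a, b ∈ A}. With |A| = 6, there are |A|^2 = 36 ordered sum pairs; collecting distinct values, A + A = {-36, -2, 1, 3, 5, 6, 32, 35, 37, 38, 39, 40, 42, 43, 44, 45, 46, 47, 48}, so |A + A| = 19. Thus K = 19/6. For comparison, the minimum possible |A + A| over all 6-element sets is 2·6 − 1 = 11 (so min K = 11/6), attained only by arithmetic progressions.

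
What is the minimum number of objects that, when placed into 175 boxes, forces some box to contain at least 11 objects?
n = (11 − 1)·175 + 1 = 1751

By the generalised pigeonhole principle, to guarantee some box contains ≥ r objects we need more than (r − 1) · k objects total. Threshold: n = (r − 1) · k + 1. With r = 11 and k = 175: n = 10 · 175 + 1 = 1750 + 1 = 1751. For n = 1750 = 10 · 175, we can put exactly 10 objects in every box, avoiding 11 in any single one — so 1751 is tight.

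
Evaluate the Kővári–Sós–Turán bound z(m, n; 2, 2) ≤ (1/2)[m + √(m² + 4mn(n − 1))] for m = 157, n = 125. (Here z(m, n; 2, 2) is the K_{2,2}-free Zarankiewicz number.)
z(157, 125; 2, 2) ≤ (1/2)[157 + √(157² + 4·157·125·124)] = (1/2)[157 + √9758649] = 1640.4418

Kővári–Sós–Turán: let r_1, ..., r_157 be the row sums and z = Σ r_i the total number of 1s. Each pair of columns can share at most one row with both entries 1 (else a 2×2 all-ones block appears), so Σ_i C(r_i, 2) ≤ C(125, 2) = 7750. By convexity Σ_i C(r_i, 2) ≥ 157·C(z/157, 2) = z(z − 157)/(2·157), giving z² − 157z − 157·125·124 ≤ 0 and hence z ≤ (1/2)[157 + √(24649 + 4·2433500)] = (1/2)[157 + √9758649] ≈ (1/2)(157 + 3123.8836) = 1640.4418.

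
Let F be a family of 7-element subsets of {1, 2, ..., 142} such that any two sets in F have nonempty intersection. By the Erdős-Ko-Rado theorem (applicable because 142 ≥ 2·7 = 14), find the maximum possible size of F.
max |F| = C(141, 6) = 9798689908

The Erdős-Ko-Rado theorem states: for n ≥ 2k, an intersecting family of k-subsets of an n-element set has size at most C(n − 1, k − 1), with equality for 'star' families {A ⊆ [n] : |A| = k, i ∈ A} (fix an element i). For n = 142, k = 7: C(141, 6) = 9798689908.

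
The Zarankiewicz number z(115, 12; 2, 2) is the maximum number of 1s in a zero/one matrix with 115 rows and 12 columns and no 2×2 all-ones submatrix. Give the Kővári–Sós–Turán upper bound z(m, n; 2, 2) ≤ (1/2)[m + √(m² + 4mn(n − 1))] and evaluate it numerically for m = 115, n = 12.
z(115, 12; 2, 2) ≤ (1/2)[115 + √(115² + 4·115·12·11)] = (1/2)[115 + √73945] = 193.4641

Kővári–Sós–Turán: let r_1, ..., r_115 be the row sums and z = Σ r_i the total number of 1s. Each pair of columns can share at most one row with both entries 1 (else a 2×2 all-ones block appears), so Σ_i C(r_i, 2) ≤ C(12, 2) = 66. By convexity Σ_i C(r_i, 2) ≥ 115·C(z/115, 2) = z(z − 115)/(2·115), giving z² − 115z − 115·12·11 ≤ 0 and hence z ≤ (1/2)[115 + √(13225 + 4·15180)] = (1/2)[115 + √73945] ≈ (1/2)(115 + 271.9283) = 193.4641.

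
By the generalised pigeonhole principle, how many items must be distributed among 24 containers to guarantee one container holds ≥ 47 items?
n = (47 − 1)·24 + 1 = 1105

By the generalised pigeonhole principle, to guarantee some box contains ≥ r objects we need more than (r − 1) · k objects total. Threshold: n = (r − 1) · k + 1. With r = 47 and k = 24: n = 46 · 24 + 1 = 1104 + 1 = 1105. For n = 1104 = 46 · 24, we can put exactly 46 objects in every box, avoiding 47 in any single one — so 1105 is tight.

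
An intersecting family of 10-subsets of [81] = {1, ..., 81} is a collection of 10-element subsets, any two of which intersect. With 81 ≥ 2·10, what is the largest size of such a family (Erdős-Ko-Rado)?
max |F| = C(80, 9) = 231900297200

The Erdős-Ko-Rado theorem states: for n ≥ 2k, an intersecting family of k-subsets of an n-element set has size at most C(n − 1, k − 1), with equality for 'star' families {A ⊆ [n] : |A| = k, i ∈ A} (fix an element i). For n = 81, k = 10: C(80, 9) = 231900297200.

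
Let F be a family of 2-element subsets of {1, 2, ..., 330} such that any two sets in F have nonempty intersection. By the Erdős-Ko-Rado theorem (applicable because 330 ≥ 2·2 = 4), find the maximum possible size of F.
max |F| = C(329, 1) = 329

The Erdős-Ko-Rado theorem states: for n ≥ 2k, an intersecting family of k-subsets of an n-element set has size at most C(n − 1, k − 1), with equality for 'star' families {A ⊆ [n] : |A| = k, i ∈ A} (fix an element i). For n = 330, k = 2: C(329, 1) = 329.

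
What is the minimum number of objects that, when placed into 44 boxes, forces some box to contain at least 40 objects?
n = (40 − 1)·44 + 1 = 1717

By the generalised pigeonhole principle, to guarantee some box contains ≥ r objects we need more than (r − 1) · k objects total. Threshold: n = (r − 1) · k + 1. With r = 40 and k = 44: n = 39 · 44 + 1 = 1716 + 1 = 1717. For n = 1716 = 39 · 44, we can put exactly 39 objects in every box, avoiding 40 in any single one — so 1717 is tight.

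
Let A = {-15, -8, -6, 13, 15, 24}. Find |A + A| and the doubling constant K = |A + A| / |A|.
K = |A + A| / |A| = 19/6

Enumerate A + A = {a + b : a, b ∈ A}. With |A| = 6, there are |A|^2 = 36 ordered sum pairs; collecting distinct values, A + A = {-30, -23, -21, -16, -14, -12, -2, 0, 5, 7, 9, 16, 18, 26, 28, 30, 37, 39, 48}, so |A + A| = 19. Thus K = 19/6. For comparison, the minimum possible |A + A| over all 6-element sets is 2·6 − 1 = 11 (so min K = 11/6), attained only by arithmetic progressions.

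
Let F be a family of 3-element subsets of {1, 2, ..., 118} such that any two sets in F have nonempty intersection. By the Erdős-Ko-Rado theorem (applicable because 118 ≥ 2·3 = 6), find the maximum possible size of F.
max |F| = C(117, 2) = 6786

The Erdős-Ko-Rado theorem states: for n ≥ 2k, an intersecting family of k-subsets of an n-element set has size at most C(n − 1, k − 1), with equality for 'star' families {A ⊆ [n] : |A| = k, i ∈ A} (fix an element i). For n = 118, k = 3: C(117, 2) = 6786.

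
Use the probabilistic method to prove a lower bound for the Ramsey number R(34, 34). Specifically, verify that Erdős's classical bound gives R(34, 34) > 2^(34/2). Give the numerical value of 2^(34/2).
2^(34/2) = 131072; so R(34, 34) > 131072

Colour each edge of K_n uniformly at random with red/blue. The expected number of monochromatic K_34 is C(n, 34) · 2 · 2^(−C(34,2)). If C(n, 34) · 2^(1 − C(34,2)) < 1, then with positive probability no monochromatic K_34 exists, so R(34, 34) > n. The standard estimate C(n, 34) ≤ n^34/34! shows this inequality holds whenever n ≤ 2^(34/2) (since 34! · 2^(C(34,2) − 1) > 2^(34^2/2) ≥ n^34). Hence R(34, 34) > 2^(34/2) = 131072.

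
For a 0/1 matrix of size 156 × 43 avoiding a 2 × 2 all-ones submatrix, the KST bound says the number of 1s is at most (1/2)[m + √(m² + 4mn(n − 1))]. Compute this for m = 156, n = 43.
z(156, 43; 2, 2) ≤ (1/2)[156 + √(156² + 4·156·43·42)] = (1/2)[156 + √1151280] = 614.4886

Kővári–Sós–Turán: let r_1, ..., r_156 be the row sums and z = Σ r_i the total number of 1s. Each pair of columns can share at most one row with both entries 1 (else a 2×2 all-ones block appears), so Σ_i C(r_i, 2) ≤ C(43, 2) = 903. By convexity Σ_i C(r_i, 2) ≥ 156·C(z/156, 2) = z(z − 156)/(2·156), giving z² − 156z − 156·43·42 ≤ 0 and hence z ≤ (1/2)[156 + √(24336 + 4·281736)] = (1/2)[156 + √1151280] ≈ (1/2)(156 + 1072.9772) = 614.4886.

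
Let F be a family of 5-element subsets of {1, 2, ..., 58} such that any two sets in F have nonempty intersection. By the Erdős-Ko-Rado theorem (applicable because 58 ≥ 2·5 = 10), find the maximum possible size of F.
max |F| = C(57, 4) = 395010

Erdős-Ko-Rado (1961): when n ≥ 2k, max |F| = C(n−1, k−1). The bound is attained by the star {A : i ∈ A} for any fixed i ∈ [n]. Here C(58−1, 5−1) = C(57, 4) = 395010.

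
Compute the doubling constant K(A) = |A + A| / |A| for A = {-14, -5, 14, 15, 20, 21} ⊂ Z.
K = |A + A| / |A| = 20/6 = 10/3

Enumerate A + A = {a + b : a, b ∈ A}. With |A| = 6, there are |A|^2 = 36 ordered sum pairs; collecting distinct values, A + A = {-28, -19, -10, 0, 1, 6, 7, 9, 10, 15, 16, 28, 29, 30, 34, 35, 36, 40, 41, 42}, so |A + A| = 20. Thus K = 20/6 = 10/3. For comparison, the minimum possible |A + A| over all 6-element sets is 2·6 − 1 = 11 (so min K = 11/6), attained only by arithmetic progressions.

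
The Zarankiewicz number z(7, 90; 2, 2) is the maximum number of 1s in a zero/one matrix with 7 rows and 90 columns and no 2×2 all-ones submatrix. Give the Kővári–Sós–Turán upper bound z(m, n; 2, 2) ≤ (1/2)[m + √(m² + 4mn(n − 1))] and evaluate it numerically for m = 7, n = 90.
z(7, 90; 2, 2) ≤ (1/2)[7 + √(7² + 4·7·90·89)] = (1/2)[7 + √224329] = 240.3169

Kővári–Sós–Turán: let r_1, ..., r_7 be the row sums and z = Σ r_i the total number of 1s. Each pair of columns can share at most one row with both entries 1 (else a 2×2 all-ones block appears), so Σ_i C(r_i, 2) ≤ C(90, 2) = 4005. By convexity Σ_i C(r_i, 2) ≥ 7·C(z/7, 2) = z(z − 7)/(2·7), giving z² − 7z − 7·90·89 ≤ 0 and hence z ≤ (1/2)[7 + √(49 + 4·56070)] = (1/2)[7 + √224329] ≈ (1/2)(7 + 473.6338) = 240.3169.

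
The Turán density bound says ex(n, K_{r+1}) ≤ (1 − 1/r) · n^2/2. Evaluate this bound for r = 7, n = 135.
Turán density bound = (6/7) · 135^2/2 = 54675/7 ≈ 7810.7143

Turán's theorem: ex(n, K_{r+1}) is achieved by the complete r-partite Turán graph T(n, r) with parts as balanced as possible, and is at most (1 − 1/r) · n^2/2. For r = 7, n = 135: the density bound is (6/7) · 18225/2 = 54675/7 ≈ 7810.7143. The integer-valued extremum is e(T(135, 7)) = 7810, which is strictly less than the density bound 54675/7 since 7 ∤ 135 (the parts of T(135, 7) cannot all be equal).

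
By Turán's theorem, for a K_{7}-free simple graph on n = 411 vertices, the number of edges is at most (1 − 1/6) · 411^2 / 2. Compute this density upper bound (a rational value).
Turán density bound = (5/6) · 411^2/2 = 281535/4 ≈ 70383.75

Turán's theorem: ex(n, K_{r+1}) is achieved by the complete r-partite Turán graph T(n, r) with parts as balanced as possible, and is at most (1 − 1/r) · n^2/2. For r = 6, n = 411: the density bound is (5/6) · 168921/2 = 281535/4 ≈ 70383.75. The integer-valued extremum is e(T(411, 6)) = 70383, which is strictly less than the density bound 281535/4 since 6 ∤ 411 (the parts of T(411, 6) cannot all be equal).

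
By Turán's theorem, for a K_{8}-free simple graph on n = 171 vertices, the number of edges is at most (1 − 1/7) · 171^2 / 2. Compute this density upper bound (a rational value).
Turán density bound = (6/7) · 171^2/2 = 87723/7 ≈ 12531.8571

Turán's theorem: ex(n, K_{r+1}) is achieved by the complete r-partite Turán graph T(n, r) with parts as balanced as possible, and is at most (1 − 1/r) · n^2/2. For r = 7, n = 171: the density bound is (6/7) · 29241/2 = 87723/7 ≈ 12531.8571. The integer-valued extremum is e(T(171, 7)) = 12531, which is strictly less than the density bound 87723/7 since 7 ∤ 171 (the parts of T(171, 7) cannot all be equal).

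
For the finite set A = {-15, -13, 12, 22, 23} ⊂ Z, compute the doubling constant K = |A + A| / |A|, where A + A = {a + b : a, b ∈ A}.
K = |A + A| / |A| = 15/5 = 3

Enumerate A + A = {a + b : a, b ∈ A}. With |A| = 5, there are |A|^2 = 25 ordered sum pairs; collecting distinct values, A + A = {-30, -28, -26, -3, -1, 7, 8, 9, 10, 24, 34, 35, 44, 45, 46}, so |A + A| = 15. Thus K = 15/5 = 3. For comparison, the minimum possible |A + A| over all 5-element sets is 2·5 − 1 = 9 (so min K = 9/5), attained only by arithmetic progressions.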